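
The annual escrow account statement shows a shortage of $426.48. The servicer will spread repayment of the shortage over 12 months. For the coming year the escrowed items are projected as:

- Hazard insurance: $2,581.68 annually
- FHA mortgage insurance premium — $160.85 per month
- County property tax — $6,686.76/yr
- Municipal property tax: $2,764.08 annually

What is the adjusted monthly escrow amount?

Hazard insurance: $2,581.68 per year
FHA mortgage insurance premium: $160.85 × 12 = $1,930.20 per year
County property tax: $6,686.76 per year
Municipal property tax: $2,764.08 per year
Total per year = $2,581.68 + $1,930.20 + $6,686.76 + $2,764.08 = $13,962.72
Per month = $13,962.72 ÷ 12 = $1,163.56
Monthly shortage recovery: $426.48 ÷ 12 = $35.54
New monthly escrow = $1,163.56 + $35.54 = $1,199.10

$1,199.10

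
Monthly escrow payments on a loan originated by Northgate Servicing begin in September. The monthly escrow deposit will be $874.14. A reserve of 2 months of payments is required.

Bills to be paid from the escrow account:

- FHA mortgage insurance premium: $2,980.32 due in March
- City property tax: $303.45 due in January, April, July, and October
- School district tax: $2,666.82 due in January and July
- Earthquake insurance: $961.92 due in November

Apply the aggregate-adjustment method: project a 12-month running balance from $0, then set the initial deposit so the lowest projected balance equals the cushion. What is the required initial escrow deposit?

$2,845.26

Cushion = 2 × $874.14 = $1,748.28
Trial balance (start $0, +$874.14 each month, − disbursements):
  Sep: +$874.14 → $874.14
  Oct: +$874.14 − $303.45 → $1,444.83
  Nov: +$874.14 − $961.92 → $1,357.05
  Dec: +$874.14 → $2,231.19
  Jan: +$874.14 − $2,970.27 → $135.06
  Feb: +$874.14 → $1,009.20
  Mar: +$874.14 − $2,980.32 → -$1,096.98
  Apr: +$874.14 − $303.45 → -$526.29
  May: +$874.14 → $347.85
  Jun: +$874.14 → $1,221.99
  Jul: +$874.14 − $2,970.27 → -$874.14
  Aug: +$874.14 → $0.00
Lowest trial balance = -$1,096.98 (Mar)
Initial deposit = cushion − low point = $1,748.28 − (-$1,096.98) = $2,845.26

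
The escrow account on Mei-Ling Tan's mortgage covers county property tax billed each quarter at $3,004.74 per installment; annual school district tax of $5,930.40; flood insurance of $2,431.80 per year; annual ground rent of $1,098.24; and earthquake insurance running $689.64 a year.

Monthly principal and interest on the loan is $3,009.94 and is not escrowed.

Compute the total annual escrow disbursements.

County property tax: $3,004.74 × 4 = $12,018.96 annually
School district tax: $5,930.40 annually
Flood insurance: $2,431.80 annually
Ground rent: $1,098.24 annually
Earthquake insurance: $689.64 annually
Total per year = $12,018.96 + $5,930.40 + $2,431.80 + $1,098.24 + $689.64 = $22,169.04

$22,169.04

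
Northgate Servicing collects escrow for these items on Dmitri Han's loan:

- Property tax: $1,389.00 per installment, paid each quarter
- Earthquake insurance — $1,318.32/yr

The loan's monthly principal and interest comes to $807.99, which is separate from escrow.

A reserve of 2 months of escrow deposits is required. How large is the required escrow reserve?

$1,145.72

Property tax — $1,389.00 × 4 = $5,556.00/yr
Earthquake insurance — $1,318.32/yr
Annual escrow total = $5,556.00 + $1,318.32 = $6,874.32
Monthly = $6,874.32 ÷ 12 = $572.86
Cushion = 2 × $572.86 = $1,145.72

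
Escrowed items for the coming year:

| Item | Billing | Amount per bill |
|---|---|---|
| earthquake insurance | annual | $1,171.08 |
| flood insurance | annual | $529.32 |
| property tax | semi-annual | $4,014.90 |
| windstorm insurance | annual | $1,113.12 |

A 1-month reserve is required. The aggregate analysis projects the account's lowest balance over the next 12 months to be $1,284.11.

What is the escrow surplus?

Earthquake insurance = $1,171.08
Flood insurance = $529.32
Property tax = $4,014.90 × 2 = $8,029.80
Windstorm insurance = $1,113.12
Total annual escrow = $10,843.32
Monthly escrow = $10,843.32 ÷ 12 = $903.61
Cushion = 1 × $903.61 = $903.61
Excess over cushion: $1,284.11 − $903.61 = $380.50

$380.50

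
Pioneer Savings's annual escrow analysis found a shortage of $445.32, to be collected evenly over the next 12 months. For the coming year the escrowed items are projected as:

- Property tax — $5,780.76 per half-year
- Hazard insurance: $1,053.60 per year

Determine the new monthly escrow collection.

Property tax = $5,780.76 × 2 = $11,561.52
Hazard insurance = $1,053.60
Total per year = $12,615.12
Monthly = $12,615.12 ÷ 12 = $1,051.26
Shortage spread = $445.32 / 12 = $37.11/mo
Adjusted monthly = $1,051.26 + $37.11 = $1,088.37

$1,088.37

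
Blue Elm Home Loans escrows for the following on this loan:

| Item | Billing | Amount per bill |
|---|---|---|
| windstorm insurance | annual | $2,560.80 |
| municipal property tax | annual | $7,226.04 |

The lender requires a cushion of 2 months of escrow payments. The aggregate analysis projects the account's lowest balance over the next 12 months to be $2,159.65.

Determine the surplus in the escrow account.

$528.51

Windstorm insurance = $2,560.80/yr
Municipal property tax = $7,226.04/yr
Combined annual = $2,560.80 + $7,226.04 = $9,786.84
Per month = $9,786.84 / 12 = $815.57
Cushion = 2 × $815.57 = $1,631.14
Excess over cushion: $2,159.65 − $1,631.14 = $528.51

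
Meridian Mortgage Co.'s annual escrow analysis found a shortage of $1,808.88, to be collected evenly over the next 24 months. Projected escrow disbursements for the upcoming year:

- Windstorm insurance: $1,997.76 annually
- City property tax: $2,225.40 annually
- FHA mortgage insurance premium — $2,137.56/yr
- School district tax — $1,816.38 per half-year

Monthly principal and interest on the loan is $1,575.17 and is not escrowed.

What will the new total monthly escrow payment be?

Windstorm insurance: $1,997.76/yr
City property tax: $2,225.40/yr
FHA mortgage insurance premium: $2,137.56/yr
School district tax: $1,816.38 × 2 = $3,632.76/yr
Total annual escrow = $1,997.76 + $2,225.40 + $2,137.56 + $3,632.76 = $9,993.48
Monthly = $9,993.48 / 12 = $832.79
Shortage spread = $1,808.88 ÷ 24 = $75.37/mo
New monthly escrow = $832.79 + $75.37 = $908.16

$908.16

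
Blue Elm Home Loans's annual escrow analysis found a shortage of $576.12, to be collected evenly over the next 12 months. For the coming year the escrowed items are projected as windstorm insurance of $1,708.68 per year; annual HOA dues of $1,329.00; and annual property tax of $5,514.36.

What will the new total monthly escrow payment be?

$760.68

Windstorm insurance = $1,708.68 annually
HOA dues = $1,329.00 annually
Property tax = $5,514.36 annually
Combined annual = $1,708.68 + $1,329.00 + $5,514.36 = $8,552.04
Base monthly escrow = $8,552.04 ÷ 12 = $712.67
Shortage per month = $576.12 / 12 = $48.01
New monthly escrow = $712.67 + $48.01 = $760.68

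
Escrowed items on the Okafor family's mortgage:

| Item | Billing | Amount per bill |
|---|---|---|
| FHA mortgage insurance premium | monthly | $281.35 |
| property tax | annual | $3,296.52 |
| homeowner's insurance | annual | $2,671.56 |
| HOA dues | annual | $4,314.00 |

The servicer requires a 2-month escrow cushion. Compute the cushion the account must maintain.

$2,276.38

FHA mortgage insurance premium = $281.35 × 12 = $3,376.20 annually
Property tax = $3,296.52 annually
Homeowner's insurance = $2,671.56 annually
HOA dues = $4,314.00 annually
Total per year = $3,376.20 + $3,296.52 + $2,671.56 + $4,314.00 = $13,658.28
Monthly escrow = $13,658.28 / 12 = $1,138.19
Cushion = 2 × $1,138.19 = $2,276.38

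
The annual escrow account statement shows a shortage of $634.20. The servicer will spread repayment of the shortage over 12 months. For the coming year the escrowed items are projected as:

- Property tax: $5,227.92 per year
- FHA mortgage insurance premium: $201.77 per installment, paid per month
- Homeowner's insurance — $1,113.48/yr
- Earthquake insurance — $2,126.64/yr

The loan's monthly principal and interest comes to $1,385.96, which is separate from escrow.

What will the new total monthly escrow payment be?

$960.29

Property tax — $5,227.92
FHA mortgage insurance premium — $201.77 × 12 = $2,421.24
Homeowner's insurance — $1,113.48
Earthquake insurance — $2,126.64
Annual escrow total = $10,889.28
Monthly escrow = $10,889.28 / 12 = $907.44
Monthly shortage recovery: $634.20 ÷ 12 = $52.85
Adjusted monthly = $907.44 + $52.85 = $960.29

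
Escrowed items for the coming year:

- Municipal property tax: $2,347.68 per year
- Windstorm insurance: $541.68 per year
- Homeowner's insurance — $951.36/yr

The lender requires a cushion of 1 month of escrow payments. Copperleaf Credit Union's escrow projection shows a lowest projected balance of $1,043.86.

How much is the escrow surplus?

$723.80

Municipal property tax = $2,347.68
Windstorm insurance = $541.68
Homeowner's insurance = $951.36
Total per year = $2,347.68 + $541.68 + $951.36 = $3,840.72
Monthly escrow = $3,840.72 ÷ 12 = $320.06
Required reserve = 1 × $320.06 = $320.06
Excess over cushion: $1,043.86 − $320.06 = $723.80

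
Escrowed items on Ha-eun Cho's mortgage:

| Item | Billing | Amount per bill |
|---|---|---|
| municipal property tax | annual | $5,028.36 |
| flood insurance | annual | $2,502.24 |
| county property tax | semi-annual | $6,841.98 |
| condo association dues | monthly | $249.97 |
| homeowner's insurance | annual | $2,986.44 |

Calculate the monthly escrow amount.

$2,266.72

Municipal property tax = $5,028.36/yr
Flood insurance = $2,502.24/yr
County property tax = $6,841.98 × 2 = $13,683.96/yr
Condo association dues = $249.97 × 12 = $2,999.64/yr
Homeowner's insurance = $2,986.44/yr
Total annual escrow = $5,028.36 + $2,502.24 + $13,683.96 + $2,999.64 + $2,986.44 = $27,200.64
Per month = $27,200.64 ÷ 12 = $2,266.72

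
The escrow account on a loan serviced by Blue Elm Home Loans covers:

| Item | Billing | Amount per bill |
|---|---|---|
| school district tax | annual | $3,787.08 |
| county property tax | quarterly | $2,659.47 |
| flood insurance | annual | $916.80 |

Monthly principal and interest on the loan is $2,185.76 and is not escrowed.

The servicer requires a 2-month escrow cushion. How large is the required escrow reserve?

School district tax — $3,787.08 annually
County property tax — $2,659.47 × 4 = $10,637.88 annually
Flood insurance — $916.80 annually
Annual escrow total = $3,787.08 + $10,637.88 + $916.80 = $15,341.76
Monthly escrow = $15,341.76 ÷ 12 = $1,278.48
Required cushion = 2 × $1,278.48 = $2,556.96

$2,556.96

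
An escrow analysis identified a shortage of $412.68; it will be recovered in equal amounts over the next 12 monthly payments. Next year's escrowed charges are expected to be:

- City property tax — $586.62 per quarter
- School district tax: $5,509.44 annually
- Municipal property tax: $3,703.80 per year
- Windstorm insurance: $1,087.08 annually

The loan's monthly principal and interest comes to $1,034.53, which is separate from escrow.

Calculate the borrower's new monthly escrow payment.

$1,088.29

City property tax = $586.62 × 4 = $2,346.48
School district tax = $5,509.44
Municipal property tax = $3,703.80
Windstorm insurance = $1,087.08
Total annual escrow = $2,346.48 + $5,509.44 + $3,703.80 + $1,087.08 = $12,646.80
Monthly = $12,646.80 ÷ 12 = $1,053.90
Shortage spread = $412.68 / 12 = $34.39/mo
New monthly escrow = $1,053.90 + $34.39 = $1,088.29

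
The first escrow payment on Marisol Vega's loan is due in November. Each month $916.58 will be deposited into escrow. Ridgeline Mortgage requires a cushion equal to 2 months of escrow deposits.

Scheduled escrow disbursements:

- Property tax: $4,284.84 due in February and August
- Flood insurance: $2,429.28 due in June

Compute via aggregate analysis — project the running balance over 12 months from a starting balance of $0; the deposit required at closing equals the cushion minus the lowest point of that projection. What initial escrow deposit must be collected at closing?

$3,666.32

Cushion = 2 × $916.58 = $1,833.16
Trial balance (start $0, +$916.58 each month, − disbursements):
  Nov: +$916.58 → $916.58
  Dec: +$916.58 → $1,833.16
  Jan: +$916.58 → $2,749.74
  Feb: +$916.58 − $4,284.84 → -$618.52
  Mar: +$916.58 → $298.06
  Apr: +$916.58 → $1,214.64
  May: +$916.58 → $2,131.22
  Jun: +$916.58 − $2,429.28 → $618.52
  Jul: +$916.58 → $1,535.10
  Aug: +$916.58 − $4,284.84 → -$1,833.16
  Sep: +$916.58 → -$916.58
  Oct: +$916.58 → $0.00
Lowest trial balance = -$1,833.16 (Aug)
Initial deposit = cushion − low point = $1,833.16 − (-$1,833.16) = $3,666.32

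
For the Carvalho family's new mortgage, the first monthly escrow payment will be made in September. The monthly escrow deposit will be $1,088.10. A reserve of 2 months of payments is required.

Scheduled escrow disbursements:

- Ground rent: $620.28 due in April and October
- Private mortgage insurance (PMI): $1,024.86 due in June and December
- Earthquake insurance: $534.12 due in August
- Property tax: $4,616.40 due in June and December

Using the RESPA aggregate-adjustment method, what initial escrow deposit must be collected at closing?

Cushion = 2 × $1,088.10 = $2,176.20
Trial balance (start $0, +$1,088.10 each month, − disbursements):
  Sep: +$1,088.10 → $1,088.10
  Oct: +$1,088.10 − $620.28 → $1,555.92
  Nov: +$1,088.10 → $2,644.02
  Dec: +$1,088.10 − $5,641.26 → -$1,909.14
  Jan: +$1,088.10 → -$821.04
  Feb: +$1,088.10 → $267.06
  Mar: +$1,088.10 → $1,355.16
  Apr: +$1,088.10 − $620.28 → $1,822.98
  May: +$1,088.10 → $2,911.08
  Jun: +$1,088.10 − $5,641.26 → -$1,642.08
  Jul: +$1,088.10 → -$553.98
  Aug: +$1,088.10 − $534.12 → $0.00
Lowest trial balance = -$1,909.14 (Dec)
Initial deposit = cushion − low point = $2,176.20 − (-$1,909.14) = $4,085.34

$4,085.34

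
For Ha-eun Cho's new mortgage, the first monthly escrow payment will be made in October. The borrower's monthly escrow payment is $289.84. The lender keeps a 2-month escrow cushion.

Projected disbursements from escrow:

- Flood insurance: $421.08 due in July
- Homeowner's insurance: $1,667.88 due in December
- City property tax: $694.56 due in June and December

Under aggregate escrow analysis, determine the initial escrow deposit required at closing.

$2,072.60

Cushion = 2 × $289.84 = $579.68
Trial balance (start $0, +$289.84 each month, − disbursements):
  Oct: +$289.84 → $289.84
  Nov: +$289.84 → $579.68
  Dec: +$289.84 − $2,362.44 → -$1,492.92
  Jan: +$289.84 → -$1,203.08
  Feb: +$289.84 → -$913.24
  Mar: +$289.84 → -$623.40
  Apr: +$289.84 → -$333.56
  May: +$289.84 → -$43.72
  Jun: +$289.84 − $694.56 → -$448.44
  Jul: +$289.84 − $421.08 → -$579.68
  Aug: +$289.84 → -$289.84
  Sep: +$289.84 → $0.00
Lowest trial balance = -$1,492.92 (Dec)
Initial deposit = cushion − low point = $579.68 − (-$1,492.92) = $2,072.60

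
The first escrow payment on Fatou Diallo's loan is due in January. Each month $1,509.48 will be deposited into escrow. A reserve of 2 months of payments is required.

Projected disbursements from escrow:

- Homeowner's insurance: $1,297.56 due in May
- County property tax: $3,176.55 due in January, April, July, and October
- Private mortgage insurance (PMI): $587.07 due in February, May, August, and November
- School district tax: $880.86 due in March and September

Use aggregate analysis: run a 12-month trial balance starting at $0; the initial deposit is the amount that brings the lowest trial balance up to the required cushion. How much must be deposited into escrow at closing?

$5,450.85

Cushion = 2 × $1,509.48 = $3,018.96
Trial balance (start $0, +$1,509.48 each month, − disbursements):
  Jan: +$1,509.48 − $3,176.55 → -$1,667.07
  Feb: +$1,509.48 − $587.07 → -$744.66
  Mar: +$1,509.48 − $880.86 → -$116.04
  Apr: +$1,509.48 − $3,176.55 → -$1,783.11
  May: +$1,509.48 − $1,884.63 → -$2,158.26
  Jun: +$1,509.48 → -$648.78
  Jul: +$1,509.48 − $3,176.55 → -$2,315.85
  Aug: +$1,509.48 − $587.07 → -$1,393.44
  Sep: +$1,509.48 − $880.86 → -$764.82
  Oct: +$1,509.48 − $3,176.55 → -$2,431.89
  Nov: +$1,509.48 − $587.07 → -$1,509.48
  Dec: +$1,509.48 → $0.00
Lowest trial balance = -$2,431.89 (Oct)
Initial deposit = cushion − low point = $3,018.96 − (-$2,431.89) = $5,450.85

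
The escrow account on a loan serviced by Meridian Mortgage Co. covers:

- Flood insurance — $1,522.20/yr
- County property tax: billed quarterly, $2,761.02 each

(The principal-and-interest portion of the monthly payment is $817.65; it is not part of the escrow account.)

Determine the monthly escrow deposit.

$1,047.19

Flood insurance = $1,522.20 annually
County property tax = $2,761.02 × 4 = $11,044.08 annually
Total per year = $12,566.28
Monthly = $12,566.28 ÷ 12 = $1,047.19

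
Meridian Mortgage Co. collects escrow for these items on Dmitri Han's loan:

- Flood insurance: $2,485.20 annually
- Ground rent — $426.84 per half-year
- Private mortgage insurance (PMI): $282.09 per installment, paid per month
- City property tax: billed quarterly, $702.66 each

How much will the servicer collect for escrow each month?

$794.55

Flood insurance = $2,485.20 per year
Ground rent = $426.84 × 2 = $853.68 per year
Private mortgage insurance (PMI) = $282.09 × 12 = $3,385.08 per year
City property tax = $702.66 × 4 = $2,810.64 per year
Total annual escrow = $2,485.20 + $853.68 + $3,385.08 + $2,810.64 = $9,534.60
Base monthly escrow = $9,534.60 / 12 = $794.55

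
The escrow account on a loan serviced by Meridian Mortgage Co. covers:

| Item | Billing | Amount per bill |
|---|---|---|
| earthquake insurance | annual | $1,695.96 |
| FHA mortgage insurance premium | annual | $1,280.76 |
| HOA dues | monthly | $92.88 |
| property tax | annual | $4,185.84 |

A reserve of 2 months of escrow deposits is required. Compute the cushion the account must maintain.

Earthquake insurance: $1,695.96/yr
FHA mortgage insurance premium: $1,280.76/yr
HOA dues: $92.88 × 12 = $1,114.56/yr
Property tax: $4,185.84/yr
Combined annual = $8,277.12
Base monthly escrow = $8,277.12 ÷ 12 = $689.76
Cushion = 2 × $689.76 = $1,379.52

$1,379.52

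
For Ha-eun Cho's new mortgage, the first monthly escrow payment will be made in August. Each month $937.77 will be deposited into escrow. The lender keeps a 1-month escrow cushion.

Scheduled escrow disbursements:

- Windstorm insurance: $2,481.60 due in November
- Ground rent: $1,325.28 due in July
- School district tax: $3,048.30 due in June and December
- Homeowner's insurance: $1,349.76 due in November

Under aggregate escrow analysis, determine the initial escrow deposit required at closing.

$3,128.58

Cushion = 1 × $937.77 = $937.77
Trial balance (start $0, +$937.77 each month, − disbursements):
  Aug: +$937.77 → $937.77
  Sep: +$937.77 → $1,875.54
  Oct: +$937.77 → $2,813.31
  Nov: +$937.77 − $3,831.36 → -$80.28
  Dec: +$937.77 − $3,048.30 → -$2,190.81
  Jan: +$937.77 → -$1,253.04
  Feb: +$937.77 → -$315.27
  Mar: +$937.77 → $622.50
  Apr: +$937.77 → $1,560.27
  May: +$937.77 → $2,498.04
  Jun: +$937.77 − $3,048.30 → $387.51
  Jul: +$937.77 − $1,325.28 → $0.00
Lowest trial balance = -$2,190.81 (Dec)
Initial deposit = cushion − low point = $937.77 − (-$2,190.81) = $3,128.58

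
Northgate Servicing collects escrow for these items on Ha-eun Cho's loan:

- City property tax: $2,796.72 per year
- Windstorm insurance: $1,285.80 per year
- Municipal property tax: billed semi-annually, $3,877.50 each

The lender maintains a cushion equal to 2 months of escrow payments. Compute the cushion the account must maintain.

City property tax: $2,796.72
Windstorm insurance: $1,285.80
Municipal property tax: $3,877.50 × 2 = $7,755.00
Total per year = $11,837.52
Base monthly escrow = $11,837.52 / 12 = $986.46
Reserve = 2 × $986.46 = $1,972.92

$1,972.92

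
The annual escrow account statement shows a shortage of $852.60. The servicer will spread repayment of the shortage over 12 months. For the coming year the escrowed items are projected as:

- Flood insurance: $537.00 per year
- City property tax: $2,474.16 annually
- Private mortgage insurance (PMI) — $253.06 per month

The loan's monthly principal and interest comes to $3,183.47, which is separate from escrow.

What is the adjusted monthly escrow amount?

Flood insurance = $537.00 annually
City property tax = $2,474.16 annually
Private mortgage insurance (PMI) = $253.06 × 12 = $3,036.72 annually
Total annual escrow = $6,047.88
Base monthly escrow = $6,047.88 ÷ 12 = $503.99
Shortage spread = $852.60 / 12 = $71.05/mo
Adjusted monthly = $503.99 + $71.05 = $575.04

$575.04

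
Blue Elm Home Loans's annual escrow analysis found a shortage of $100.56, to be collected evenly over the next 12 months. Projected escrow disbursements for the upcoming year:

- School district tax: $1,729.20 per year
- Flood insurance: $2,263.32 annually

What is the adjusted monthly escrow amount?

School district tax = $1,729.20/yr
Flood insurance = $2,263.32/yr
Annual escrow total = $3,992.52
Monthly escrow = $3,992.52 / 12 = $332.71
Shortage per month = $100.56 ÷ 12 = $8.38
Adjusted monthly = $332.71 + $8.38 = $341.09

$341.09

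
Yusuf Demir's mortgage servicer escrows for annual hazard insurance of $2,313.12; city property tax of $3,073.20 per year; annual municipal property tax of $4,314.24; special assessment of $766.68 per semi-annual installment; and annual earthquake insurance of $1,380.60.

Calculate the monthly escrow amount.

$1,051.21

Hazard insurance — $2,313.12 per year
City property tax — $3,073.20 per year
Municipal property tax — $4,314.24 per year
Special assessment — $766.68 × 2 = $1,533.36 per year
Earthquake insurance — $1,380.60 per year
Combined annual = $12,614.52
Monthly = $12,614.52 ÷ 12 = $1,051.21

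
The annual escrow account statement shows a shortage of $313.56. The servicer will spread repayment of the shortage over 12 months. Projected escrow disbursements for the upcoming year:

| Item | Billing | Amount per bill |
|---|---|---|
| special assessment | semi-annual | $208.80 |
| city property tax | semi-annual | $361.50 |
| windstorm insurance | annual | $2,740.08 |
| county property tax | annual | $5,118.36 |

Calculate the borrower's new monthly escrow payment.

$776.05

Special assessment — $208.80 × 2 = $417.60
City property tax — $361.50 × 2 = $723.00
Windstorm insurance — $2,740.08
County property tax — $5,118.36
Yearly total = $8,999.04
Monthly = $8,999.04 / 12 = $749.92
Monthly shortage recovery: $313.56 ÷ 12 = $26.13
New monthly escrow = $749.92 + $26.13 = $776.05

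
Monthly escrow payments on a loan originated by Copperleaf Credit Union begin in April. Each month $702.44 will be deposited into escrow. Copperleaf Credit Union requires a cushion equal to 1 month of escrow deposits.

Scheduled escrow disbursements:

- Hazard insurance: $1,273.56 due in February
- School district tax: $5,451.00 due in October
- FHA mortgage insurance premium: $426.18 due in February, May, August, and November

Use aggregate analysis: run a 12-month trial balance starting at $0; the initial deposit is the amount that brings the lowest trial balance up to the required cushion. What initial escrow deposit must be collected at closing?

$2,088.72

Cushion = 1 × $702.44 = $702.44
Trial balance (start $0, +$702.44 each month, − disbursements):
  Apr: +$702.44 → $702.44
  May: +$702.44 − $426.18 → $978.70
  Jun: +$702.44 → $1,681.14
  Jul: +$702.44 → $2,383.58
  Aug: +$702.44 − $426.18 → $2,659.84
  Sep: +$702.44 → $3,362.28
  Oct: +$702.44 − $5,451.00 → -$1,386.28
  Nov: +$702.44 − $426.18 → -$1,110.02
  Dec: +$702.44 → -$407.58
  Jan: +$702.44 → $294.86
  Feb: +$702.44 − $1,699.74 → -$702.44
  Mar: +$702.44 → $0.00
Lowest trial balance = -$1,386.28 (Oct)
Initial deposit = cushion − low point = $702.44 − (-$1,386.28) = $2,088.72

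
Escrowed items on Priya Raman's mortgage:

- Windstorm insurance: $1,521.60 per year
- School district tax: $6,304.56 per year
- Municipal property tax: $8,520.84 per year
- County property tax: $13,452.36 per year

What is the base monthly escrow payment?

$2,483.28

Windstorm insurance: $1,521.60 annually
School district tax: $6,304.56 annually
Municipal property tax: $8,520.84 annually
County property tax: $13,452.36 annually
Annual escrow total = $1,521.60 + $6,304.56 + $8,520.84 + $13,452.36 = $29,799.36
Per month = $29,799.36 ÷ 12 = $2,483.28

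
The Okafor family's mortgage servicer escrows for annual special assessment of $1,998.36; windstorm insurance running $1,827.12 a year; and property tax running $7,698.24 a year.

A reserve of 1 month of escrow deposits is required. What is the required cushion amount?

Special assessment = $1,998.36 per year
Windstorm insurance = $1,827.12 per year
Property tax = $7,698.24 per year
Total per year = $1,998.36 + $1,827.12 + $7,698.24 = $11,523.72
Base monthly escrow = $11,523.72 / 12 = $960.31
Cushion = 1 × $960.31 = $960.31

$960.31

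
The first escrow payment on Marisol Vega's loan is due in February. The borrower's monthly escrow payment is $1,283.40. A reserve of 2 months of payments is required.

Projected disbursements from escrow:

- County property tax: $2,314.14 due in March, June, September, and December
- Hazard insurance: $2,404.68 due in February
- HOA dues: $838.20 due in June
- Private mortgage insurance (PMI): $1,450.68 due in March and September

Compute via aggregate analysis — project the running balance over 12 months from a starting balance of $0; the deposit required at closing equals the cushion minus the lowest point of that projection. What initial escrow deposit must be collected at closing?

$6,169.50

Cushion = 2 × $1,283.40 = $2,566.80
Trial balance (start $0, +$1,283.40 each month, − disbursements):
  Feb: +$1,283.40 − $2,404.68 → -$1,121.28
  Mar: +$1,283.40 − $3,764.82 → -$3,602.70
  Apr: +$1,283.40 → -$2,319.30
  May: +$1,283.40 → -$1,035.90
  Jun: +$1,283.40 − $3,152.34 → -$2,904.84
  Jul: +$1,283.40 → -$1,621.44
  Aug: +$1,283.40 → -$338.04
  Sep: +$1,283.40 − $3,764.82 → -$2,819.46
  Oct: +$1,283.40 → -$1,536.06
  Nov: +$1,283.40 → -$252.66
  Dec: +$1,283.40 − $2,314.14 → -$1,283.40
  Jan: +$1,283.40 → $0.00
Lowest trial balance = -$3,602.70 (Mar)
Initial deposit = cushion − low point = $2,566.80 − (-$3,602.70) = $6,169.50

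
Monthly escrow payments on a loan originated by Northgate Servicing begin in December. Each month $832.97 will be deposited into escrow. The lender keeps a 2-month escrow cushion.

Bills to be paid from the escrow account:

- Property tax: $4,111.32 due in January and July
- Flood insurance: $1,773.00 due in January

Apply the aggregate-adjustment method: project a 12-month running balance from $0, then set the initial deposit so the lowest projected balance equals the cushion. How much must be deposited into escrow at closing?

$5,884.32

Cushion = 2 × $832.97 = $1,665.94
Trial balance (start $0, +$832.97 each month, − disbursements):
  Dec: +$832.97 → $832.97
  Jan: +$832.97 − $5,884.32 → -$4,218.38
  Feb: +$832.97 → -$3,385.41
  Mar: +$832.97 → -$2,552.44
  Apr: +$832.97 → -$1,719.47
  May: +$832.97 → -$886.50
  Jun: +$832.97 → -$53.53
  Jul: +$832.97 − $4,111.32 → -$3,331.88
  Aug: +$832.97 → -$2,498.91
  Sep: +$832.97 → -$1,665.94
  Oct: +$832.97 → -$832.97
  Nov: +$832.97 → $0.00
Lowest trial balance = -$4,218.38 (Jan)
Initial deposit = cushion − low point = $1,665.94 − (-$4,218.38) = $5,884.32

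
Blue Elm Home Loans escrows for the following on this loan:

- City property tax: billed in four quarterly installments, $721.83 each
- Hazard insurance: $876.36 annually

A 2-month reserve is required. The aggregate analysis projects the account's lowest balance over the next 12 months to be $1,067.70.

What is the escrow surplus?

City property tax = $721.83 × 4 = $2,887.32 per year
Hazard insurance = $876.36 per year
Total annual escrow = $2,887.32 + $876.36 = $3,763.68
Per month = $3,763.68 ÷ 12 = $313.64
Cushion = 2 × $313.64 = $627.28
Excess over cushion: $1,067.70 − $627.28 = $440.42

$440.42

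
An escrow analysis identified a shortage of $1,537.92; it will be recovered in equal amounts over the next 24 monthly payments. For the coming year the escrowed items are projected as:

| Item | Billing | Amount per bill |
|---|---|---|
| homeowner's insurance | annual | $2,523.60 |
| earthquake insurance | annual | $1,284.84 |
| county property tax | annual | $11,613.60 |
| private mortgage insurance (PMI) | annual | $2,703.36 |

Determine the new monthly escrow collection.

Homeowner's insurance — $2,523.60 annually
Earthquake insurance — $1,284.84 annually
County property tax — $11,613.60 annually
Private mortgage insurance (PMI) — $2,703.36 annually
Combined annual = $18,125.40
Per month = $18,125.40 ÷ 12 = $1,510.45
Monthly shortage recovery: $1,537.92 / 24 = $64.08
Adjusted monthly = $1,510.45 + $64.08 = $1,574.53

$1,574.53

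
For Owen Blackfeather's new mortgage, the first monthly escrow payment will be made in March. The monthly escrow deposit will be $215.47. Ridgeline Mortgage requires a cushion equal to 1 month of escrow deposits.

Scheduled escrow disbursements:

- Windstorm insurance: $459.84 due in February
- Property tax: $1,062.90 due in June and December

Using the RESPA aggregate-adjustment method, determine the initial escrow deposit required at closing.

$416.49

Cushion = 1 × $215.47 = $215.47
Trial balance (start $0, +$215.47 each month, − disbursements):
  Mar: +$215.47 → $215.47
  Apr: +$215.47 → $430.94
  May: +$215.47 → $646.41
  Jun: +$215.47 − $1,062.90 → -$201.02
  Jul: +$215.47 → $14.45
  Aug: +$215.47 → $229.92
  Sep: +$215.47 → $445.39
  Oct: +$215.47 → $660.86
  Nov: +$215.47 → $876.33
  Dec: +$215.47 − $1,062.90 → $28.90
  Jan: +$215.47 → $244.37
  Feb: +$215.47 − $459.84 → $0.00
Lowest trial balance = -$201.02 (Jun)
Initial deposit = cushion − low point = $215.47 − (-$201.02) = $416.49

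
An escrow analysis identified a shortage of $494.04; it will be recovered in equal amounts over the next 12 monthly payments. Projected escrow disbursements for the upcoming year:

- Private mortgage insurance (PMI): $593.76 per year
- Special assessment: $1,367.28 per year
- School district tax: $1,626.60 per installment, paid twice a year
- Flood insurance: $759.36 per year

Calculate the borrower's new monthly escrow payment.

Private mortgage insurance (PMI) — $593.76 per year
Special assessment — $1,367.28 per year
School district tax — $1,626.60 × 2 = $3,253.20 per year
Flood insurance — $759.36 per year
Annual escrow total = $593.76 + $1,367.28 + $3,253.20 + $759.36 = $5,973.60
Monthly = $5,973.60 ÷ 12 = $497.80
Shortage spread = $494.04 ÷ 12 = $41.17/mo
New monthly escrow = $497.80 + $41.17 = $538.97

$538.97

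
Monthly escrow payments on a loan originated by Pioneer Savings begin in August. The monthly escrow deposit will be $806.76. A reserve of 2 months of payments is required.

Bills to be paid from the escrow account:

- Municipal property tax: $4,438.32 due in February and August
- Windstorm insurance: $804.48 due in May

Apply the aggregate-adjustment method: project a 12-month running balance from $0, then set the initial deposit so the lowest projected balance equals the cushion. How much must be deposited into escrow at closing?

$5,245.08

Cushion = 2 × $806.76 = $1,613.52
Trial balance (start $0, +$806.76 each month, − disbursements):
  Aug: +$806.76 − $4,438.32 → -$3,631.56
  Sep: +$806.76 → -$2,824.80
  Oct: +$806.76 → -$2,018.04
  Nov: +$806.76 → -$1,211.28
  Dec: +$806.76 → -$404.52
  Jan: +$806.76 → $402.24
  Feb: +$806.76 − $4,438.32 → -$3,229.32
  Mar: +$806.76 → -$2,422.56
  Apr: +$806.76 → -$1,615.80
  May: +$806.76 − $804.48 → -$1,613.52
  Jun: +$806.76 → -$806.76
  Jul: +$806.76 → $0.00
Lowest trial balance = -$3,631.56 (Aug)
Initial deposit = cushion − low point = $1,613.52 − (-$3,631.56) = $5,245.08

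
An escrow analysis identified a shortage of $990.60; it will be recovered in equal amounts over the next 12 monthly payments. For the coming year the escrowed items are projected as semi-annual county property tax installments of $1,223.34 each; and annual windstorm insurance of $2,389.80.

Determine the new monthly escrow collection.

County property tax: $1,223.34 × 2 = $2,446.68 per year
Windstorm insurance: $2,389.80 per year
Annual escrow total = $2,446.68 + $2,389.80 = $4,836.48
Base monthly escrow = $4,836.48 / 12 = $403.04
Monthly shortage recovery: $990.60 ÷ 12 = $82.55
Adjusted monthly = $403.04 + $82.55 = $485.59

$485.59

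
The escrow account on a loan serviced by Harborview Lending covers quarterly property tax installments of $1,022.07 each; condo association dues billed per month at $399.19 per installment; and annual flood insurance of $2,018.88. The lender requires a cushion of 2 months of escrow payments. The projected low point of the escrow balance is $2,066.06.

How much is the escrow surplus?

$249.82

Property tax — $1,022.07 × 4 = $4,088.28 per year
Condo association dues — $399.19 × 12 = $4,790.28 per year
Flood insurance — $2,018.88 per year
Combined annual = $4,088.28 + $4,790.28 + $2,018.88 = $10,897.44
Monthly escrow = $10,897.44 / 12 = $908.12
Cushion = 2 × $908.12 = $1,816.24
Excess over cushion: $2,066.06 − $1,816.24 = $249.82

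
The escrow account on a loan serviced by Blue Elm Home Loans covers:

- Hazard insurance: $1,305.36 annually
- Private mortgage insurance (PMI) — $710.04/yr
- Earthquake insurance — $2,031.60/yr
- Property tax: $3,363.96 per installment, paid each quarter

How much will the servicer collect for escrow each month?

$1,458.57

Hazard insurance — $1,305.36/yr
Private mortgage insurance (PMI) — $710.04/yr
Earthquake insurance — $2,031.60/yr
Property tax — $3,363.96 × 4 = $13,455.84/yr
Yearly total = $17,502.84
Monthly escrow = $17,502.84 ÷ 12 = $1,458.57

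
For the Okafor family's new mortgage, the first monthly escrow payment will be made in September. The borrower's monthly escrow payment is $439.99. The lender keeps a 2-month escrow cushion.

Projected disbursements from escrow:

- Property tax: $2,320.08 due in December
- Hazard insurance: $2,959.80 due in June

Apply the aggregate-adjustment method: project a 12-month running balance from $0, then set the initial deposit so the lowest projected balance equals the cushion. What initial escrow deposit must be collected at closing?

Cushion = 2 × $439.99 = $879.98
Trial balance (start $0, +$439.99 each month, − disbursements):
  Sep: +$439.99 → $439.99
  Oct: +$439.99 → $879.98
  Nov: +$439.99 → $1,319.97
  Dec: +$439.99 − $2,320.08 → -$560.12
  Jan: +$439.99 → -$120.13
  Feb: +$439.99 → $319.86
  Mar: +$439.99 → $759.85
  Apr: +$439.99 → $1,199.84
  May: +$439.99 → $1,639.83
  Jun: +$439.99 − $2,959.80 → -$879.98
  Jul: +$439.99 → -$439.99
  Aug: +$439.99 → $0.00
Lowest trial balance = -$879.98 (Jun)
Initial deposit = cushion − low point = $879.98 − (-$879.98) = $1,759.96

$1,759.96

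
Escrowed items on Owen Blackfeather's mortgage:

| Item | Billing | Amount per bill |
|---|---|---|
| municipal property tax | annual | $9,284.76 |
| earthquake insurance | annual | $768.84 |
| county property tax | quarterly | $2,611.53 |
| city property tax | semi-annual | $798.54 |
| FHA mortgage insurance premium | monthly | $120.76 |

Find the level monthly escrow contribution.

$1,962.16

Municipal property tax = $9,284.76 per year
Earthquake insurance = $768.84 per year
County property tax = $2,611.53 × 4 = $10,446.12 per year
City property tax = $798.54 × 2 = $1,597.08 per year
FHA mortgage insurance premium = $120.76 × 12 = $1,449.12 per year
Annual escrow total = $9,284.76 + $768.84 + $10,446.12 + $1,597.08 + $1,449.12 = $23,545.92
Monthly = $23,545.92 / 12 = $1,962.16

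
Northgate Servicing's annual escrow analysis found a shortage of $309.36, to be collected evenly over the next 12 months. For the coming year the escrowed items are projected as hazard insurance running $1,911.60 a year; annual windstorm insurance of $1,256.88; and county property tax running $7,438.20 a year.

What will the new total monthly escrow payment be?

Hazard insurance — $1,911.60 per year
Windstorm insurance — $1,256.88 per year
County property tax — $7,438.20 per year
Yearly total = $1,911.60 + $1,256.88 + $7,438.20 = $10,606.68
Monthly = $10,606.68 ÷ 12 = $883.89
Shortage spread = $309.36 / 12 = $25.78/mo
New monthly escrow = $883.89 + $25.78 = $909.67

$909.67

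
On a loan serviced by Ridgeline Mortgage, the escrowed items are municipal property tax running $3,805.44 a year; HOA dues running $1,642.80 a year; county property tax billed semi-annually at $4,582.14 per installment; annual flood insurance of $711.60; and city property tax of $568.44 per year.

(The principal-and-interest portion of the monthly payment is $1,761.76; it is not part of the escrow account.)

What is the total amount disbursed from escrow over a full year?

$15,892.56

Municipal property tax = $3,805.44
HOA dues = $1,642.80
County property tax = $4,582.14 × 2 = $9,164.28
Flood insurance = $711.60
City property tax = $568.44
Annual escrow total = $3,805.44 + $1,642.80 + $9,164.28 + $711.60 + $568.44 = $15,892.56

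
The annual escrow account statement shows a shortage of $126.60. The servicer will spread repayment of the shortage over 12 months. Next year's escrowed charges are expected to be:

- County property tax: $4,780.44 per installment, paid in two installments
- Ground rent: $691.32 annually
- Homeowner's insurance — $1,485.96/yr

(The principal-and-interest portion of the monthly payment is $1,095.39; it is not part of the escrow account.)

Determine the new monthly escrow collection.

County property tax: $4,780.44 × 2 = $9,560.88/yr
Ground rent: $691.32/yr
Homeowner's insurance: $1,485.96/yr
Total annual escrow = $9,560.88 + $691.32 + $1,485.96 = $11,738.16
Base monthly escrow = $11,738.16 ÷ 12 = $978.18
Shortage spread = $126.60 ÷ 12 = $10.55/mo
New monthly escrow = $978.18 + $10.55 = $988.73

$988.73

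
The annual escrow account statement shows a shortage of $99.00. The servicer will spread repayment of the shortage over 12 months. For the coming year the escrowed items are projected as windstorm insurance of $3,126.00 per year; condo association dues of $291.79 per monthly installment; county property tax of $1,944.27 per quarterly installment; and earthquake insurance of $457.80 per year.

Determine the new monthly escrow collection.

Windstorm insurance: $3,126.00
Condo association dues: $291.79 × 12 = $3,501.48
County property tax: $1,944.27 × 4 = $7,777.08
Earthquake insurance: $457.80
Total annual escrow = $14,862.36
Per month = $14,862.36 ÷ 12 = $1,238.53
Shortage spread = $99.00 / 12 = $8.25/mo
Adjusted monthly = $1,238.53 + $8.25 = $1,246.78

$1,246.78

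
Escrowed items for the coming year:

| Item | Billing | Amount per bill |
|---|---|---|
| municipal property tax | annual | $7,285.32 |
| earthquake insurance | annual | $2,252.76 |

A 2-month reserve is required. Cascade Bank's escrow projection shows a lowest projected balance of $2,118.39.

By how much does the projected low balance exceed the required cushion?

$528.71

Municipal property tax: $7,285.32/yr
Earthquake insurance: $2,252.76/yr
Combined annual = $7,285.32 + $2,252.76 = $9,538.08
Monthly escrow = $9,538.08 ÷ 12 = $794.84
Cushion = 2 × $794.84 = $1,589.68
Surplus = $2,118.39 − $1,589.68 = $528.71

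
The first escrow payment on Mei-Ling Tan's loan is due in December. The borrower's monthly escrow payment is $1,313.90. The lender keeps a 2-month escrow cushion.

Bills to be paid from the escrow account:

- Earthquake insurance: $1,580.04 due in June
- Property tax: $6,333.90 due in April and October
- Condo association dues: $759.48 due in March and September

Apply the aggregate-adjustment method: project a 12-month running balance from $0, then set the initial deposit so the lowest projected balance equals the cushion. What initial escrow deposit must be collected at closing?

$3,941.70

Cushion = 2 × $1,313.90 = $2,627.80
Trial balance (start $0, +$1,313.90 each month, − disbursements):
  Dec: +$1,313.90 → $1,313.90
  Jan: +$1,313.90 → $2,627.80
  Feb: +$1,313.90 → $3,941.70
  Mar: +$1,313.90 − $759.48 → $4,496.12
  Apr: +$1,313.90 − $6,333.90 → -$523.88
  May: +$1,313.90 → $790.02
  Jun: +$1,313.90 − $1,580.04 → $523.88
  Jul: +$1,313.90 → $1,837.78
  Aug: +$1,313.90 → $3,151.68
  Sep: +$1,313.90 − $759.48 → $3,706.10
  Oct: +$1,313.90 − $6,333.90 → -$1,313.90
  Nov: +$1,313.90 → $0.00
Lowest trial balance = -$1,313.90 (Oct)
Initial deposit = cushion − low point = $2,627.80 − (-$1,313.90) = $3,941.70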